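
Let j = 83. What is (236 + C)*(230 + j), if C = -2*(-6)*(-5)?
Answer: 55088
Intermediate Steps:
C = -60 (C = 12*(-5) = -60)
(236 + C)*(230 + j) = (236 - 60)*(230 + 83) = 176*313 = 55088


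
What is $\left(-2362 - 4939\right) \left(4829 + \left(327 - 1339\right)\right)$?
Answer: $-27867917$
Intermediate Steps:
$\left(-2362 - 4939\right) \left(4829 + \left(327 - 1339\right)\right) = - 7301 \left(4829 + \left(327 - 1339\right)\right) = - 7301 \left(4829 - 1012\right) = \left(-7301\right) 3817 = -27867917$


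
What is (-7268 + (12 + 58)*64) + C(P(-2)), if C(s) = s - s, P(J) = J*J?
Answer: -2788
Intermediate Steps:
P(J) = J**2
C(s) = 0
(-7268 + (12 + 58)*64) + C(P(-2)) = (-7268 + (12 + 58)*64) + 0 = (-7268 + 70*64) + 0 = (-7268 + 4480) + 0 = -2788 + 0 = -2788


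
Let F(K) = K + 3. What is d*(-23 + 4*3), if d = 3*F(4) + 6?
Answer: -297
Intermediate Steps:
F(K) = 3 + K
d = 27 (d = 3*(3 + 4) + 6 = 3*7 + 6 = 21 + 6 = 27)
d*(-23 + 4*3) = 27*(-23 + 4*3) = 27*(-23 + 12) = 27*(-11) = -297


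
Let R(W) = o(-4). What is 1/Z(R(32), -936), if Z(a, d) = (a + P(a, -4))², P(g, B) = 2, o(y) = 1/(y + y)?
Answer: 64/225 ≈ 0.28444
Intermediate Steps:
o(y) = 1/(2*y)
R(W) = -⅛ (R(W) = (½)/(-4) = (½)*(-¼) = -⅛)
Z(a, d) = (2 + a)² (Z(a, d) = (a + 2)² = (2 + a)²)
1/Z(R(32), -936) = 1/((2 - ⅛)²) = 1/((15/8)²) = 1/(225/64) = 64/225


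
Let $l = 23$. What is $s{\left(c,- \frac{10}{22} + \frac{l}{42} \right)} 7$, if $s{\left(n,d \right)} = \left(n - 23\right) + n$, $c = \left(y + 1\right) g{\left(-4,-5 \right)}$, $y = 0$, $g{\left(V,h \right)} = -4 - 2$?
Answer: $-245$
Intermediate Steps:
$g{\left(V,h \right)} = -6$
$c = -6$ ($c = \left(0 + 1\right) \left(-6\right) = 1 \left(-6\right) = -6$)
$s{\left(n,d \right)} = -23 + 2 n$ ($s{\left(n,d \right)} = \left(-23 + n\right) + n = -23 + 2 n$)
$s{\left(c,- \frac{10}{22} + \frac{l}{42} \right)} 7 = \left(-23 + 2 \left(-6\right)\right) 7 = \left(-23 - 12\right) 7 = \left(-35\right) 7 = -245$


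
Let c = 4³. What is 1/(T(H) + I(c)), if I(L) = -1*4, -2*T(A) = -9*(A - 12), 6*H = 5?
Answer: -4/217 ≈ -0.018433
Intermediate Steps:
H = ⅚ (H = (⅙)*5 = ⅚ ≈ 0.83333)
T(A) = -54 + 9*A/2 (T(A) = -(-9)*(A - 12)/2 = -(-9)*(-12 + A)/2 = -(108 - 9*A)/2 = -54 + 9*A/2)
c = 64
I(L) = -4
1/(T(H) + I(c)) = 1/((-54 + (9/2)*(⅚)) - 4) = 1/((-54 + 15/4) - 4) = 1/(-201/4 - 4) = 1/(-217/4) = -4/217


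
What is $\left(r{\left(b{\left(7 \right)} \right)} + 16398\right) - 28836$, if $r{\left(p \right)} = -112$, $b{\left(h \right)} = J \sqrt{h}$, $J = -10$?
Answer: $-12550$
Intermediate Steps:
$b{\left(h \right)} = - 10 \sqrt{h}$
$\left(r{\left(b{\left(7 \right)} \right)} + 16398\right) - 28836 = \left(-112 + 16398\right) - 28836 = 16286 - 28836 = -12550$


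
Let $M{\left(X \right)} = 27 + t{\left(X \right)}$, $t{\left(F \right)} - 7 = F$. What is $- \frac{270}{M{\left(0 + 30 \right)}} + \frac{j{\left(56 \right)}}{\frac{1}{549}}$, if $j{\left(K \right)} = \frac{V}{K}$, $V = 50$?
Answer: $\frac{108855}{224} \approx 485.96$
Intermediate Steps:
$t{\left(F \right)} = 7 + F$
$M{\left(X \right)} = 34 + X$ ($M{\left(X \right)} = 27 + \left(7 + X\right) = 34 + X$)
$j{\left(K \right)} = \frac{50}{K}$
$- \frac{270}{M{\left(0 + 30 \right)}} + \frac{j{\left(56 \right)}}{\frac{1}{549}} = - \frac{270}{34 + \left(0 + 30\right)} + \frac{50 \cdot \frac{1}{56}}{\frac{1}{549}} = - \frac{270}{34 + 30} + 50 \cdot \frac{1}{56} \frac{1}{\frac{1}{549}} = - \frac{270}{64} + \frac{25}{28} \cdot 549 = \left(-270\right) \frac{1}{64} + \frac{13725}{28} = - \frac{135}{32} + \frac{13725}{28} = \frac{108855}{224}$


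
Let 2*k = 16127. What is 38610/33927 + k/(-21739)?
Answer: 377181617/491692702 ≈ 0.76711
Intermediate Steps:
k = 16127/2 (k = (½)*16127 = 16127/2 ≈ 8063.5)
38610/33927 + k/(-21739) = 38610/33927 + (16127/2)/(-21739) = 38610*(1/33927) + (16127/2)*(-1/21739) = 12870/11309 - 16127/43478 = 377181617/491692702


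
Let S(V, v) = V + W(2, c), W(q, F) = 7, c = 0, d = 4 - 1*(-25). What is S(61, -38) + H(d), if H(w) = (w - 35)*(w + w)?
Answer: -280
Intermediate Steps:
d = 29 (d = 4 + 25 = 29)
S(V, v) = 7 + V (S(V, v) = V + 7 = 7 + V)
H(w) = 2*w*(-35 + w) (H(w) = (-35 + w)*(2*w) = 2*w*(-35 + w))
S(61, -38) + H(d) = (7 + 61) + 2*29*(-35 + 29) = 68 + 2*29*(-6) = 68 - 348 = -280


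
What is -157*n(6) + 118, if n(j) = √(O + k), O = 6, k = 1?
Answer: 118 - 157*√7 ≈ -297.38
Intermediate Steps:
n(j) = √7 (n(j) = √(6 + 1) = √7)
-157*n(6) + 118 = -157*√7 + 118 = 118 - 157*√7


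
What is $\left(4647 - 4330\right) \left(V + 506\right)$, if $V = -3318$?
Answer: $-891404$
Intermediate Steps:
$\left(4647 - 4330\right) \left(V + 506\right) = \left(4647 - 4330\right) \left(-3318 + 506\right) = 317 \left(-2812\right) = -891404$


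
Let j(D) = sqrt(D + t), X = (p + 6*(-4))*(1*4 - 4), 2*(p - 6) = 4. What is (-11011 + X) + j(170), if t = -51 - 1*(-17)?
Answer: -11011 + 2*sqrt(34) ≈ -10999.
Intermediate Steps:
p = 8 (p = 6 + (1/2)*4 = 6 + 2 = 8)
t = -34 (t = -51 + 17 = -34)
X = 0 (X = (8 + 6*(-4))*(1*4 - 4) = (8 - 24)*(4 - 4) = -16*0 = 0)
j(D) = sqrt(-34 + D) (j(D) = sqrt(D - 34) = sqrt(-34 + D))
(-11011 + X) + j(170) = (-11011 + 0) + sqrt(-34 + 170) = -11011 + sqrt(136) = -11011 + 2*sqrt(34)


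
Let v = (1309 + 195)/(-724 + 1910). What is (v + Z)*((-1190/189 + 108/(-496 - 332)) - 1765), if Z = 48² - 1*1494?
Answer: -529217140592/368253 ≈ -1.4371e+6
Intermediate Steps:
v = 752/593 (v = 1504/1186 = 1504*(1/1186) = 752/593 ≈ 1.2681)
Z = 810 (Z = 2304 - 1494 = 810)
(v + Z)*((-1190/189 + 108/(-496 - 332)) - 1765) = (752/593 + 810)*((-1190/189 + 108/(-496 - 332)) - 1765) = 481082*((-1190*1/189 + 108/(-828)) - 1765)/593 = 481082*((-170/27 + 108*(-1/828)) - 1765)/593 = 481082*((-170/27 - 3/23) - 1765)/593 = 481082*(-3991/621 - 1765)/593 = (481082/593)*(-1100056/621) = -529217140592/368253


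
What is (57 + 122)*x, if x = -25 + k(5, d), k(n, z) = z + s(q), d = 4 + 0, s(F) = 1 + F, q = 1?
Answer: -3401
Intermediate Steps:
d = 4
k(n, z) = 2 + z (k(n, z) = z + (1 + 1) = z + 2 = 2 + z)
x = -19 (x = -25 + (2 + 4) = -25 + 6 = -19)
(57 + 122)*x = (57 + 122)*(-19) = 179*(-19) = -3401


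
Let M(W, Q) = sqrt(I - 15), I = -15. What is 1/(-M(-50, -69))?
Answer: I*sqrt(30)/30 ≈ 0.18257*I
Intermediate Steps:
M(W, Q) = I*sqrt(30) (M(W, Q) = sqrt(-15 - 15) = sqrt(-30) = I*sqrt(30))
1/(-M(-50, -69)) = 1/(-I*sqrt(30)) = I*sqrt(30)/30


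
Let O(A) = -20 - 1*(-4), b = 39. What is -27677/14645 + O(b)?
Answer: -261997/14645 ≈ -17.890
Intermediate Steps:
O(A) = -16 (O(A) = -20 + 4 = -16)
-27677/14645 + O(b) = -27677/14645 - 16 = -261997/14645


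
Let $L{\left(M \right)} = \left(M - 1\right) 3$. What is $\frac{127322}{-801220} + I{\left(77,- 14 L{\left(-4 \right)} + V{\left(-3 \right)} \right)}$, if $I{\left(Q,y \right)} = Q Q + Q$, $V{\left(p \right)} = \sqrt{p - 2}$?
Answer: $\frac{40779661}{6790} \approx 6005.8$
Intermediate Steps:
$V{\left(p \right)} = \sqrt{-2 + p}$
$L{\left(M \right)} = -3 + 3 M$ ($L{\left(M \right)} = \left(-1 + M\right) 3 = -3 + 3 M$)
$I{\left(Q,y \right)} = Q + Q^{2}$ ($I{\left(Q,y \right)} = Q^{2} + Q = Q + Q^{2}$)
$\frac{127322}{-801220} + I{\left(77,- 14 L{\left(-4 \right)} + V{\left(-3 \right)} \right)} = \frac{127322}{-801220} + 77 \left(1 + 77\right) = 127322 \left(- \frac{1}{801220}\right) + 77 \cdot 78 = - \frac{1079}{6790} + 6006 = \frac{40779661}{6790}$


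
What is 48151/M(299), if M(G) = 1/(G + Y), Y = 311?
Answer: 29372110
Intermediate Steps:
M(G) = 1/(311 + G) (M(G) = 1/(G + 311) = 1/(311 + G))
48151/M(299) = 48151/(1/(311 + 299)) = 48151/(1/610) = 48151*610 = 29372110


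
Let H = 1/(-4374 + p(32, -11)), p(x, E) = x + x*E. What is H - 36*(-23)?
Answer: 3886631/4694 ≈ 828.00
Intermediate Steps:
p(x, E) = x + E*x
H = -1/4694 (H = 1/(-4374 + 32*(1 - 11)) = 1/(-4374 + 32*(-10)) = 1/(-4374 - 320) = 1/(-4694) = -1/4694 ≈ -0.00021304)
H - 36*(-23) = -1/4694 - 36*(-23) = -1/4694 + 828 = 3886631/4694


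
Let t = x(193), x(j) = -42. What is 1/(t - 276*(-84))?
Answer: 1/23142 ≈ 4.3212e-5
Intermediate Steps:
t = -42
1/(t - 276*(-84)) = 1/(-42 - 276*(-84)) = 1/(-42 + 23184) = 1/23142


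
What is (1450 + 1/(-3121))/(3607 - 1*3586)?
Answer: 1508483/21847 ≈ 69.048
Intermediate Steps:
(1450 + 1/(-3121))/(3607 - 1*3586) = (1450 - 1/3121)/(3607 - 3586) = (4525449/3121)/21 = (4525449/3121)*(1/21) = 1508483/21847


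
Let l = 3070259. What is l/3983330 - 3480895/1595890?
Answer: -448287892242/317847825685 ≈ -1.4104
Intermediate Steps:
l/3983330 - 3480895/1595890 = 3070259/3983330 - 3480895/1595890 = 3070259*(1/3983330) - 3480895*1/1595890 = 3070259/3983330 - 696179/319178 = -448287892242/317847825685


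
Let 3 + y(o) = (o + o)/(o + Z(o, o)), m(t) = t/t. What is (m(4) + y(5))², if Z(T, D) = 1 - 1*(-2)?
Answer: 9/16 ≈ 0.56250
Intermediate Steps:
Z(T, D) = 3 (Z(T, D) = 1 + 2 = 3)
m(t) = 1
y(o) = -3 + 2*o/(3 + o) (y(o) = -3 + (o + o)/(o + 3) = -3 + (2*o)/(3 + o) = -3 + 2*o/(3 + o))
(m(4) + y(5))² = (1 + (-9 - 1*5)/(3 + 5))² = (1 + (-9 - 5)/8)² = (1 + (⅛)*(-14))² = (1 - 7/4)² = (-¾)² = 9/16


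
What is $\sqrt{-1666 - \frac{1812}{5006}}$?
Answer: $\frac{2 i \sqrt{2609943178}}{2503} \approx 40.821 i$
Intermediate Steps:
$\sqrt{-1666 - \frac{1812}{5006}} = \sqrt{-1666 - \frac{906}{2503}} = \sqrt{- \frac{4170904}{2503}} = \frac{2 i \sqrt{2609943178}}{2503}$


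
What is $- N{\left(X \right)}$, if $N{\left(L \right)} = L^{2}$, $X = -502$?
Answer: $-252004$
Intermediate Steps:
$- N{\left(X \right)} = - \left(-502\right)^{2} = \left(-1\right) 252004 = -252004$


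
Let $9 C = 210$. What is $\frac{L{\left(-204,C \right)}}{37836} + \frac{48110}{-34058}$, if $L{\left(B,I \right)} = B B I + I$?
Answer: $\frac{23439138785}{966463866} \approx 24.252$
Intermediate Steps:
$C = \frac{70}{3}$ ($C = \frac{1}{9} \cdot 210 = \frac{70}{3} \approx 23.333$)
$L{\left(B,I \right)} = I + I B^{2}$ ($L{\left(B,I \right)} = B^{2} I + I = I B^{2} + I = I + I B^{2}$)
$\frac{L{\left(-204,C \right)}}{37836} + \frac{48110}{-34058} = \frac{\frac{70}{3} \left(1 + \left(-204\right)^{2}\right)}{37836} + \frac{48110}{-34058} = \frac{70 \left(1 + 41616\right)}{3} \cdot \frac{1}{37836} + 48110 \left(- \frac{1}{34058}\right) = \frac{70}{3} \cdot 41617 \cdot \frac{1}{37836} - \frac{24055}{17029} = \frac{2913190}{3} \cdot \frac{1}{37836} - \frac{24055}{17029} = \frac{1456595}{56754} - \frac{24055}{17029} = \frac{23439138785}{966463866}$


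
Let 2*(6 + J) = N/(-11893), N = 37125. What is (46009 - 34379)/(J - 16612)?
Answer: -276631180/395312873 ≈ -0.69978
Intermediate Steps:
J = -179841/23786 (J = -6 + (37125/(-11893))/2 = -6 + (37125*(-1/11893))/2 = -6 + (1/2)*(-37125/11893) = -6 - 37125/23786 = -179841/23786 ≈ -7.5608)
(46009 - 34379)/(J - 16612) = (46009 - 34379)/(-179841/23786 - 16612) = 11630/(-395312873/23786) = 11630*(-23786/395312873) = -276631180/395312873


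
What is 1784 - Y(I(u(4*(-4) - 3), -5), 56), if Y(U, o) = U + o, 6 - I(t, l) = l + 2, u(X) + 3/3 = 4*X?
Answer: 1719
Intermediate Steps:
u(X) = -1 + 4*X
I(t, l) = 4 - l (I(t, l) = 6 - (l + 2) = 6 - (2 + l) = 6 + (-2 - l) = 4 - l)
1784 - Y(I(u(4*(-4) - 3), -5), 56) = 1784 - ((4 - 1*(-5)) + 56) = 1784 - ((4 + 5) + 56) = 1784 - (9 + 56) = 1784 - 1*65 = 1784 - 65 = 1719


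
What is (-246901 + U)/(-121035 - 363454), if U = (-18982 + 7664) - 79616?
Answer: 337835/484489 ≈ 0.69730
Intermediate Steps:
U = -90934 (U = -11318 - 79616 = -90934)
(-246901 + U)/(-121035 - 363454) = (-246901 - 90934)/(-121035 - 363454) = -337835/(-484489) = -337835*(-1/484489) = 337835/484489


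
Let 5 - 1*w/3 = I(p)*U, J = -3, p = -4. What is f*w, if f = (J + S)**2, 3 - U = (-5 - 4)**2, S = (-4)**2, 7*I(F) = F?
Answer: -140439/7 ≈ -20063.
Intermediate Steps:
I(F) = F/7
S = 16
U = -78 (U = 3 - (-5 - 4)**2 = 3 - 1*(-9)**2 = 3 - 1*81 = 3 - 81 = -78)
f = 169 (f = (-3 + 16)**2 = 13**2 = 169)
w = -831/7 (w = 15 - 3*(1/7)*(-4)*(-78) = 15 - (-12)*(-78)/7 = 15 - 3*312/7 = 15 - 936/7 = -831/7 ≈ -118.71)
f*w = 169*(-831/7) = -140439/7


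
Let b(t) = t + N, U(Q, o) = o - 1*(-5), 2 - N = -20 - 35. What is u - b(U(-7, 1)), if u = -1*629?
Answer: -692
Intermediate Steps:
N = 57 (N = 2 - (-20 - 35) = 2 - 1*(-55) = 2 + 55 = 57)
U(Q, o) = 5 + o (U(Q, o) = o + 5 = 5 + o)
u = -629
b(t) = 57 + t (b(t) = t + 57 = 57 + t)
u - b(U(-7, 1)) = -629 - (57 + (5 + 1)) = -629 - (57 + 6) = -629 - 1*63 = -629 - 63 = -692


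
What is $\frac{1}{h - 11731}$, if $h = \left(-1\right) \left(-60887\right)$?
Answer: $\frac{1}{49156} \approx 2.0343 \cdot 10^{-5}$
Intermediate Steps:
$h = 60887$
$\frac{1}{h - 11731} = \frac{1}{60887 - 11731} = \frac{1}{49156}$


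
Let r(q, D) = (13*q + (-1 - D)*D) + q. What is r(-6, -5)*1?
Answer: -104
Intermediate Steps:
r(q, D) = 14*q + D*(-1 - D) (r(q, D) = (13*q + D*(-1 - D)) + q = 14*q + D*(-1 - D))
r(-6, -5)*1 = (-1*(-5) - 1*(-5)**2 + 14*(-6))*1 = (5 - 1*25 - 84)*1 = (5 - 25 - 84)*1 = -104*1 = -104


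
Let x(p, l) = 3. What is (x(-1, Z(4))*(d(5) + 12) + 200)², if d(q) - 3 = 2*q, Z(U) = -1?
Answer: 75625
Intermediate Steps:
d(q) = 3 + 2*q
(x(-1, Z(4))*(d(5) + 12) + 200)² = (3*((3 + 2*5) + 12) + 200)² = (3*((3 + 10) + 12) + 200)² = (3*(13 + 12) + 200)² = (3*25 + 200)² = (75 + 200)² = 275² = 75625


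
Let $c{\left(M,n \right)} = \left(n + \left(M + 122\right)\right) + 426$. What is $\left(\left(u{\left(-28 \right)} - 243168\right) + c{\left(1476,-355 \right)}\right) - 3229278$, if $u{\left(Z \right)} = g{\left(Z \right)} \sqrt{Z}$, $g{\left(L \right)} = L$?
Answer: $-3470777 - 56 i \sqrt{7} \approx -3.4708 \cdot 10^{6} - 148.16 i$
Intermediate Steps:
$c{\left(M,n \right)} = 548 + M + n$ ($c{\left(M,n \right)} = \left(n + \left(122 + M\right)\right) + 426 = \left(122 + M + n\right) + 426 = 548 + M + n$)
$u{\left(Z \right)} = Z^{\frac{3}{2}}$ ($u{\left(Z \right)} = Z \sqrt{Z} = Z^{\frac{3}{2}}$)
$\left(\left(u{\left(-28 \right)} - 243168\right) + c{\left(1476,-355 \right)}\right) - 3229278 = \left(\left(\left(-28\right)^{\frac{3}{2}} - 243168\right) + \left(548 + 1476 - 355\right)\right) - 3229278 = \left(\left(- 56 i \sqrt{7} - 243168\right) + 1669\right) - 3229278 = \left(\left(-243168 - 56 i \sqrt{7}\right) + 1669\right) - 3229278 = \left(-241499 - 56 i \sqrt{7}\right) - 3229278 = -3470777 - 56 i \sqrt{7}$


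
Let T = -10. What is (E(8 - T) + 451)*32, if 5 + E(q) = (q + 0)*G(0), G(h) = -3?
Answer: 12544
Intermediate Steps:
E(q) = -5 - 3*q (E(q) = -5 + (q + 0)*(-3) = -5 + q*(-3) = -5 - 3*q)
(E(8 - T) + 451)*32 = ((-5 - 3*(8 - 1*(-10))) + 451)*32 = ((-5 - 3*(8 + 10)) + 451)*32 = ((-5 - 3*18) + 451)*32 = ((-5 - 54) + 451)*32 = (-59 + 451)*32 = 392*32 = 12544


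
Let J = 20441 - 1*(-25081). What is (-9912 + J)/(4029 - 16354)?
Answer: -7122/2465 ≈ -2.8892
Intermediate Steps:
J = 45522 (J = 20441 + 25081 = 45522)
(-9912 + J)/(4029 - 16354) = (-9912 + 45522)/(4029 - 16354) = 35610/(-12325) = 35610*(-1/12325) = -7122/2465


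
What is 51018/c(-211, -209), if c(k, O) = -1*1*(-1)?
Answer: 51018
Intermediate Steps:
c(k, O) = 1 (c(k, O) = -1*(-1) = 1)
51018/c(-211, -209) = 51018/1 = 51018*1 = 51018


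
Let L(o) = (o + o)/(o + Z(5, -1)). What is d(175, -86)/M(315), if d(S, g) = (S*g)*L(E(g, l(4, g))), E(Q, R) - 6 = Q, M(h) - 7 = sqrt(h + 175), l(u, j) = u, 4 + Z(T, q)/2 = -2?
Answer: 86000/207 - 86000*sqrt(10)/207 ≈ -898.34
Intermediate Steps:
Z(T, q) = -12 (Z(T, q) = -8 + 2*(-2) = -8 - 4 = -12)
M(h) = 7 + sqrt(175 + h) (M(h) = 7 + sqrt(h + 175) = 7 + sqrt(175 + h))
E(Q, R) = 6 + Q
L(o) = 2*o/(-12 + o) (L(o) = (o + o)/(o - 12) = (2*o)/(-12 + o) = 2*o/(-12 + o))
d(S, g) = 2*S*g*(6 + g)/(-6 + g) (d(S, g) = (S*g)*(2*(6 + g)/(-12 + (6 + g))) = (S*g)*(2*(6 + g)/(-6 + g)) = 2*S*g*(6 + g)/(-6 + g))
d(175, -86)/M(315) = (2*175*(-86)*(6 - 86)/(-6 - 86))/(7 + sqrt(175 + 315)) = (2*175*(-86)*(-80)/(-92))/(7 + sqrt(490)) = (2*175*(-86)*(-1/92)*(-80))/(7 + 7*sqrt(10)) = -602000/(23*(7 + 7*sqrt(10)))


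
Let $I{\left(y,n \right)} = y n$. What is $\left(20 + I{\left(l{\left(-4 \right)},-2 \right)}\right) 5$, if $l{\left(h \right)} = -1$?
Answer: $110$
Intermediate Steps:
$I{\left(y,n \right)} = n y$
$\left(20 + I{\left(l{\left(-4 \right)},-2 \right)}\right) 5 = \left(20 - -2\right) 5 = \left(20 + 2\right) 5 = 22 \cdot 5 = 110$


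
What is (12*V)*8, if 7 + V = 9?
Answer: 192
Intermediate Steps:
V = 2 (V = -7 + 9 = 2)
(12*V)*8 = (12*2)*8 = 24*8 = 192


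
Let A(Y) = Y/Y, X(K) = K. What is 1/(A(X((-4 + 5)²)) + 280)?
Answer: 1/281 ≈ 0.0035587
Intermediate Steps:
A(Y) = 1
1/(A(X((-4 + 5)²)) + 280) = 1/(1 + 280) = 1/281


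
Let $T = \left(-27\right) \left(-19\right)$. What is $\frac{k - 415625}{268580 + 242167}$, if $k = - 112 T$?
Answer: $- \frac{473081}{510747} \approx -0.92625$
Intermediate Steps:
$T = 513$
$k = -57456$ ($k = \left(-112\right) 513 = -57456$)
$\frac{k - 415625}{268580 + 242167} = \frac{-57456 - 415625}{268580 + 242167} = - \frac{473081}{510747}$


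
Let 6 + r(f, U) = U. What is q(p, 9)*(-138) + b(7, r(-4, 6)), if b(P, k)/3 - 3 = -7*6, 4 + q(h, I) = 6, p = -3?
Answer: -393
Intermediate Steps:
q(h, I) = 2 (q(h, I) = -4 + 6 = 2)
r(f, U) = -6 + U
b(P, k) = -117 (b(P, k) = 9 + 3*(-7*6) = 9 + 3*(-42) = 9 - 126 = -117)
q(p, 9)*(-138) + b(7, r(-4, 6)) = 2*(-138) - 117 = -276 - 117 = -393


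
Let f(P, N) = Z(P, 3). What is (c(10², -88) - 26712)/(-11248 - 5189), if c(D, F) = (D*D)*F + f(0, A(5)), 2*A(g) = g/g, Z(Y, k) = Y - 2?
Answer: 302238/5479 ≈ 55.163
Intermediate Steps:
Z(Y, k) = -2 + Y
A(g) = ½ (A(g) = (g/g)/2 = (½)*1 = ½)
f(P, N) = -2 + P
c(D, F) = -2 + F*D² (c(D, F) = (D*D)*F + (-2 + 0) = D²*F - 2 = F*D² - 2 = -2 + F*D²)
(c(10², -88) - 26712)/(-11248 - 5189) = ((-2 - 88*(10²)²) - 26712)/(-11248 - 5189) = ((-2 - 88*100²) - 26712)/(-16437) = ((-2 - 88*10000) - 26712)*(-1/16437) = ((-2 - 880000) - 26712)*(-1/16437) = (-880002 - 26712)*(-1/16437) = -906714*(-1/16437) = 302238/5479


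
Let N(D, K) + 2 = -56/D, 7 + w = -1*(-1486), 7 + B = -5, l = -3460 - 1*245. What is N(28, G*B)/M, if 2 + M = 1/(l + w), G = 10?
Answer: 8904/4453 ≈ 1.9995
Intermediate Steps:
l = -3705 (l = -3460 - 245 = -3705)
B = -12 (B = -7 - 5 = -12)
w = 1479 (w = -7 - 1*(-1486) = -7 + 1486 = 1479)
M = -4453/2226 (M = -2 + 1/(-3705 + 1479) = -2 + 1/(-2226) = -2 - 1/2226 = -4453/2226 ≈ -2.0005)
N(D, K) = -2 - 56/D
N(28, G*B)/M = (-2 - 56/28)/(-4453/2226) = (-2 - 56*1/28)*(-2226/4453) = (-2 - 2)*(-2226/4453) = -4*(-2226/4453) = 8904/4453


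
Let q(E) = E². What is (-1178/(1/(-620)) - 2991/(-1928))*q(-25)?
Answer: 880085669375/1928 ≈ 4.5648e+8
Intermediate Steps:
(-1178/(1/(-620)) - 2991/(-1928))*q(-25) = (-1178/(1/(-620)) - 2991/(-1928))*(-25)² = (-1178/(-1/620) - 2991*(-1/1928))*625 = (-1178*(-620) + 2991/1928)*625 = (730360 + 2991/1928)*625 = (1408137071/1928)*625 = 880085669375/1928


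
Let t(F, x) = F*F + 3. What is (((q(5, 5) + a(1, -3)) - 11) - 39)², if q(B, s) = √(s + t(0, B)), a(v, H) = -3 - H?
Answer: 2508 - 200*√2 ≈ 2225.2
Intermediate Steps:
t(F, x) = 3 + F² (t(F, x) = F² + 3 = 3 + F²)
q(B, s) = √(3 + s) (q(B, s) = √(s + (3 + 0²)) = √(s + (3 + 0)) = √(s + 3) = √(3 + s))
(((q(5, 5) + a(1, -3)) - 11) - 39)² = (((√(3 + 5) + (-3 - 1*(-3))) - 11) - 39)² = (((√8 + (-3 + 3)) - 11) - 39)² = (((2*√2 + 0) - 11) - 39)² = ((2*√2 - 11) - 39)² = ((-11 + 2*√2) - 39)² = (-50 + 2*√2)²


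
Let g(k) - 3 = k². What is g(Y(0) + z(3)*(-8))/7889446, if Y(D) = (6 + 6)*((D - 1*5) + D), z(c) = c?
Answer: 7059/7889446 ≈ 0.00089474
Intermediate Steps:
Y(D) = -60 + 24*D (Y(D) = 12*((D - 5) + D) = 12*((-5 + D) + D) = 12*(-5 + 2*D) = -60 + 24*D)
g(k) = 3 + k²
g(Y(0) + z(3)*(-8))/7889446 = (3 + ((-60 + 24*0) + 3*(-8))²)/7889446 = (3 + ((-60 + 0) - 24)²)*(1/7889446) = (3 + (-60 - 24)²)*(1/7889446) = (3 + (-84)²)*(1/7889446) = (3 + 7056)*(1/7889446) = 7059*(1/7889446) = 7059/7889446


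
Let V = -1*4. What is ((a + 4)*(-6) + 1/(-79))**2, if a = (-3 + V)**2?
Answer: 631165129/6241 ≈ 1.0113e+5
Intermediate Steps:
V = -4
a = 49 (a = (-3 - 4)**2 = (-7)**2 = 49)
((a + 4)*(-6) + 1/(-79))**2 = ((49 + 4)*(-6) + 1/(-79))**2 = (53*(-6) - 1/79)**2 = (-318 - 1/79)**2 = (-25123/79)**2 = 631165129/6241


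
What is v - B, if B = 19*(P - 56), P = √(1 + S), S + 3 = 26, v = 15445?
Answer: 16509 - 38*√6 ≈ 16416.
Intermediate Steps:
S = 23 (S = -3 + 26 = 23)
P = 2*√6 (P = √(1 + 23) = √24 = 2*√6 ≈ 4.8990)
B = -1064 + 38*√6 (B = 19*(2*√6 - 56) = 19*(-56 + 2*√6) = -1064 + 38*√6 ≈ -970.92)
v - B = 15445 - (-1064 + 38*√6) = 15445 + (1064 - 38*√6) = 16509 - 38*√6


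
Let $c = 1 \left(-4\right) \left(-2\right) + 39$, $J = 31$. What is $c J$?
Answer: $1457$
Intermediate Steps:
$c = 47$ ($c = \left(-4\right) \left(-2\right) + 39 = 8 + 39 = 47$)
$c J = 47 \cdot 31 = 1457$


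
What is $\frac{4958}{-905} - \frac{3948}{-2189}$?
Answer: $- \frac{7280122}{1981045} \approx -3.6749$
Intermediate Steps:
$\frac{4958}{-905} - \frac{3948}{-2189} = 4958 \left(- \frac{1}{905}\right) - - \frac{3948}{2189} = - \frac{4958}{905} + \frac{3948}{2189} = - \frac{7280122}{1981045}$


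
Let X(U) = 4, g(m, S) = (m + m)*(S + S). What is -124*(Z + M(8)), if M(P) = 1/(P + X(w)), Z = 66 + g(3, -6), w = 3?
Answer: 2201/3 ≈ 733.67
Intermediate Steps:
g(m, S) = 4*S*m (g(m, S) = (2*m)*(2*S) = 4*S*m)
Z = -6 (Z = 66 + 4*(-6)*3 = 66 - 72 = -6)
M(P) = 1/(4 + P) (M(P) = 1/(P + 4) = 1/(4 + P))
-124*(Z + M(8)) = -124*(-6 + 1/(4 + 8)) = -124*(-6 + 1/12) = -124*(-71/12) = 2201/3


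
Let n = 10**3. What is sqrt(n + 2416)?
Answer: 2*sqrt(854) ≈ 58.447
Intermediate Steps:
n = 1000
sqrt(n + 2416) = sqrt(1000 + 2416) = sqrt(3416) = 2*sqrt(854)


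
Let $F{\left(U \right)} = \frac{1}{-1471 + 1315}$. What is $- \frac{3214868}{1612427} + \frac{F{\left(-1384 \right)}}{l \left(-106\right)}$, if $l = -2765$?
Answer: $- \frac{146990324903147}{73723451791080} \approx -1.9938$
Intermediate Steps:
$F{\left(U \right)} = - \frac{1}{156}$ ($F{\left(U \right)} = \frac{1}{-156} = - \frac{1}{156}$)
$- \frac{3214868}{1612427} + \frac{F{\left(-1384 \right)}}{l \left(-106\right)} = - \frac{3214868}{1612427} - \frac{1}{156 \left(\left(-2765\right) \left(-106\right)\right)} = \left(-3214868\right) \frac{1}{1612427} - \frac{1}{156 \cdot 293090} = - \frac{3214868}{1612427} - \frac{1}{45722040} = - \frac{146990324903147}{73723451791080}$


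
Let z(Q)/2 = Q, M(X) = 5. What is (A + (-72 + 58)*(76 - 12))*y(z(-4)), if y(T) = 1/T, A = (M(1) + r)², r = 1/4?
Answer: 13895/128 ≈ 108.55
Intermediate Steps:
r = ¼ ≈ 0.25000
z(Q) = 2*Q
A = 441/16 (A = (5 + ¼)² = (21/4)² = 441/16 ≈ 27.563)
(A + (-72 + 58)*(76 - 12))*y(z(-4)) = (441/16 + (-72 + 58)*(76 - 12))/((2*(-4))) = (441/16 - 14*64)/(-8) = (441/16 - 896)*(-⅛) = -13895/16*(-⅛) = 13895/128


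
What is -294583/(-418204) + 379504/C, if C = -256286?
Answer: -41606296039/53589915172 ≈ -0.77638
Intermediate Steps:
-294583/(-418204) + 379504/C = -294583/(-418204) + 379504/(-256286) = -294583*(-1/418204) + 379504*(-1/256286) = 294583/418204 - 189752/128143 = -41606296039/53589915172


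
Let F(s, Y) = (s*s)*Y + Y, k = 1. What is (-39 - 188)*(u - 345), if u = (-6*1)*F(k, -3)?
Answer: 70143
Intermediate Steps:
F(s, Y) = Y + Y*s**2 (F(s, Y) = s**2*Y + Y = Y*s**2 + Y = Y + Y*s**2)
u = 36 (u = (-6*1)*(-3*(1 + 1**2)) = -(-18)*(1 + 1) = -(-18)*2 = -6*(-6) = 36)
(-39 - 188)*(u - 345) = (-39 - 188)*(36 - 345) = -227*(-309) = 70143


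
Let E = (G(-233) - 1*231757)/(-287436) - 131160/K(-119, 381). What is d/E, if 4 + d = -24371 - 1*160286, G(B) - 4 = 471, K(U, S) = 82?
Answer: 362701164506/3140095053 ≈ 115.51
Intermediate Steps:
G(B) = 475 (G(B) = 4 + 471 = 475)
d = -184661 (d = -4 + (-24371 - 1*160286) = -4 + (-24371 - 160286) = -4 - 184657 = -184661)
E = -3140095053/1964146 (E = (475 - 1*231757)/(-287436) - 131160/82 = (475 - 231757)*(-1/287436) - 131160*1/82 = -231282*(-1/287436) - 65580/41 = 38547/47906 - 65580/41 = -3140095053/1964146 ≈ -1598.7)
d/E = -184661/(-3140095053/1964146) = -184661*(-1964146/3140095053) = 362701164506/3140095053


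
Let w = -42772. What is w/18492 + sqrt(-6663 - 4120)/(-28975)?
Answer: -10693/4623 - I*sqrt(10783)/28975 ≈ -2.313 - 0.0035838*I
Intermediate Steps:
w/18492 + sqrt(-6663 - 4120)/(-28975) = -42772/18492 + sqrt(-6663 - 4120)/(-28975) = -42772*1/18492 + sqrt(-10783)*(-1/28975) = -10693/4623 + (I*sqrt(10783))*(-1/28975) = -10693/4623 - I*sqrt(10783)/28975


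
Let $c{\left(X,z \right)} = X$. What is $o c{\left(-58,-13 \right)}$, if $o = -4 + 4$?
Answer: $0$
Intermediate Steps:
$o = 0$
$o c{\left(-58,-13 \right)} = 0 \left(-58\right) = 0$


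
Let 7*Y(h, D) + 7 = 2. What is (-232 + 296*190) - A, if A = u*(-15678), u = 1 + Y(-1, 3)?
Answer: 423412/7 ≈ 60487.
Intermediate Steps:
Y(h, D) = -5/7 (Y(h, D) = -1 + (⅐)*2 = -1 + 2/7 = -5/7)
u = 2/7 (u = 1 - 5/7 = 2/7 ≈ 0.28571)
A = -31356/7 (A = (2/7)*(-15678) = -31356/7 ≈ -4479.4)
(-232 + 296*190) - A = (-232 + 296*190) - 1*(-31356/7) = (-232 + 56240) + 31356/7 = 56008 + 31356/7 = 423412/7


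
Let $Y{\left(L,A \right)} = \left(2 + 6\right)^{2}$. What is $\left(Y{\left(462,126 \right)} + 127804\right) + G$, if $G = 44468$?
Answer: $172336$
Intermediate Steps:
$Y{\left(L,A \right)} = 64$ ($Y{\left(L,A \right)} = 8^{2} = 64$)
$\left(Y{\left(462,126 \right)} + 127804\right) + G = \left(64 + 127804\right) + 44468 = 127868 + 44468 = 172336$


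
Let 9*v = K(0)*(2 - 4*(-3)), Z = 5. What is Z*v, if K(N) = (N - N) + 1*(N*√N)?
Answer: 0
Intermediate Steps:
K(N) = N^(3/2) (K(N) = 0 + 1*N^(3/2) = 0 + N^(3/2) = N^(3/2))
v = 0 (v = (0^(3/2)*(2 - 4*(-3)))/9 = (0*(2 + 12))/9 = (0*14)/9 = (⅑)*0 = 0)
Z*v = 5*0 = 0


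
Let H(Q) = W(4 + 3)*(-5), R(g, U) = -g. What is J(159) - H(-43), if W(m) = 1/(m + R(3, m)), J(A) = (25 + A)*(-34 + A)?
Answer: 92005/4 ≈ 23001.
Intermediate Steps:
J(A) = (-34 + A)*(25 + A)
W(m) = 1/(-3 + m) (W(m) = 1/(m - 1*3) = 1/(m - 3) = 1/(-3 + m))
H(Q) = -5/4 (H(Q) = -5/(-3 + (4 + 3)) = -5/(-3 + 7) = -5/4)
J(159) - H(-43) = (-850 + 159² - 9*159) - 1*(-5/4) = (-850 + 25281 - 1431) + 5/4 = 23000 + 5/4 = 92005/4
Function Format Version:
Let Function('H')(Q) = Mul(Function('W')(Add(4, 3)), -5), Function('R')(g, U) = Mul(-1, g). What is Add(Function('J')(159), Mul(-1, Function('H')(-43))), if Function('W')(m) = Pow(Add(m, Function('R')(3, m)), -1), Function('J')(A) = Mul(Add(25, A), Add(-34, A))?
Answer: Rational(92005, 4) ≈ 23001.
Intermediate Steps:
Function('J')(A) = Mul(Add(-34, A), Add(25, A))
Function('W')(m) = Pow(Add(-3, m), -1) (Function('W')(m) = Pow(Add(m, Mul(-1, 3)), -1) = Pow(Add(m, -3), -1) = Pow(Add(-3, m), -1))
Function('H')(Q) = Rational(-5, 4) (Function('H')(Q) = Mul(Pow(Add(-3, Add(4, 3)), -1), -5) = Mul(Pow(Add(-3, 7), -1), -5) = Mul(Pow(4, -1), -5) = Mul(Rational(1, 4), -5) = Rational(-5, 4))
Add(Function('J')(159), Mul(-1, Function('H')(-43))) = Add(Add(-850, Pow(159, 2), Mul(-9, 159)), Mul(-1, Rational(-5, 4))) = Add(Add(-850, 25281, -1431), Rational(5, 4)) = Add(23000, Rational(5, 4)) = Rational(92005, 4)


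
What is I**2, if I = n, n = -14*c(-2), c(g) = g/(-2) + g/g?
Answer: 784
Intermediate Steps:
c(g) = 1 - g/2 (c(g) = g*(-1/2) + 1 = -g/2 + 1 = 1 - g/2)
n = -28 (n = -14*(1 - 1/2*(-2)) = -14*(1 + 1) = -14*2 = -28)
I = -28
I**2 = (-28)**2 = 784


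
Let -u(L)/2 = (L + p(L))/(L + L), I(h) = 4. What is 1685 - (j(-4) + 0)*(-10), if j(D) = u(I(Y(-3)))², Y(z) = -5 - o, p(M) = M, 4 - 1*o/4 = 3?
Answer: 1725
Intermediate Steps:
o = 4 (o = 16 - 4*3 = 16 - 12 = 4)
Y(z) = -9 (Y(z) = -5 - 1*4 = -5 - 4 = -9)
u(L) = -2 (u(L) = -2*(L + L)/(L + L) = -2*2*L/(2*L) = -2*2*L*1/(2*L) = -2*1 = -2)
j(D) = 4 (j(D) = (-2)² = 4)
1685 - (j(-4) + 0)*(-10) = 1685 - (4 + 0)*(-10) = 1685 - 4*(-10) = 1685 - 1*(-40) = 1685 + 40 = 1725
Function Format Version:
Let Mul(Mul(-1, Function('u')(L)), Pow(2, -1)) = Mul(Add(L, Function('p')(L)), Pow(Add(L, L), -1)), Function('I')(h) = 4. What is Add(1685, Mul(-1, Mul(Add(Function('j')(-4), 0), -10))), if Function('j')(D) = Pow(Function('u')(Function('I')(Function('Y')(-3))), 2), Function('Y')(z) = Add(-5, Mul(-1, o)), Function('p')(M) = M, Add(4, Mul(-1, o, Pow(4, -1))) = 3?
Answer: 1725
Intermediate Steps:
o = 4 (o = Add(16, Mul(-4, 3)) = Add(16, -12) = 4)
Function('Y')(z) = -9 (Function('Y')(z) = Add(-5, Mul(-1, 4)) = Add(-5, -4) = -9)
Function('u')(L) = -2 (Function('u')(L) = Mul(-2, Mul(Add(L, L), Pow(Add(L, L), -1))) = Mul(-2, Mul(Mul(2, L), Pow(Mul(2, L), -1))) = Mul(-2, Mul(Mul(2, L), Mul(Rational(1, 2), Pow(L, -1)))) = Mul(-2, 1) = -2)
Function('j')(D) = 4 (Function('j')(D) = Pow(-2, 2) = 4)
Add(1685, Mul(-1, Mul(Add(Function('j')(-4), 0), -10))) = Add(1685, Mul(-1, Mul(Add(4, 0), -10))) = Add(1685, Mul(-1, Mul(4, -10))) = Add(1685, Mul(-1, -40)) = Add(1685, 40) = 1725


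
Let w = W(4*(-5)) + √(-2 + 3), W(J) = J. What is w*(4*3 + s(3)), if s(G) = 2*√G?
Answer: -228 - 38*√3 ≈ -293.82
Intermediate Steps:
w = -19 (w = 4*(-5) + √(-2 + 3) = -20 + √1 = -20 + 1 = -19)
w*(4*3 + s(3)) = -19*(4*3 + 2*√3) = -19*(12 + 2*√3) = -228 - 38*√3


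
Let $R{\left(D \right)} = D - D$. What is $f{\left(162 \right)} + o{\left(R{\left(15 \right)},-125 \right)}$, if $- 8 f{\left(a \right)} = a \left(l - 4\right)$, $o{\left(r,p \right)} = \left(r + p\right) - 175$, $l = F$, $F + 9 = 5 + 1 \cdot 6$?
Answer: $- \frac{519}{2} \approx -259.5$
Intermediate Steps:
$F = 2$ ($F = -9 + \left(5 + 1 \cdot 6\right) = -9 + \left(5 + 6\right) = -9 + 11 = 2$)
$R{\left(D \right)} = 0$
$l = 2$
$o{\left(r,p \right)} = -175 + p + r$ ($o{\left(r,p \right)} = \left(p + r\right) - 175 = -175 + p + r$)
$f{\left(a \right)} = \frac{a}{4}$ ($f{\left(a \right)} = - \frac{a \left(2 - 4\right)}{8} = - \frac{a \left(-2\right)}{8} = - \frac{\left(-2\right) a}{8} = \frac{a}{4}$)
$f{\left(162 \right)} + o{\left(R{\left(15 \right)},-125 \right)} = \frac{1}{4} \cdot 162 - 300 = \frac{81}{2} - 300 = - \frac{519}{2}$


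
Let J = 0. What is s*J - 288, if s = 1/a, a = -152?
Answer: -288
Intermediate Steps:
s = -1/152 (s = 1/(-152) = -1/152 ≈ -0.0065789)
s*J - 288 = -1/152*0 - 288 = 0 - 288 = -288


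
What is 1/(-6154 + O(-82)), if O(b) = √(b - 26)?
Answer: -3077/18935912 - 3*I*√3/18935912 ≈ -0.0001625 - 2.7441e-7*I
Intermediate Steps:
O(b) = √(-26 + b)
1/(-6154 + O(-82)) = 1/(-6154 + √(-26 - 82)) = 1/(-6154 + √(-108)) = 1/(-6154 + 6*I*√3)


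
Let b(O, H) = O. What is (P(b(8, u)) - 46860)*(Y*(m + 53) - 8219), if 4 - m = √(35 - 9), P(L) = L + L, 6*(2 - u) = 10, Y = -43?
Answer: 499825480 - 2014292*√26 ≈ 4.8955e+8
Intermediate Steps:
u = ⅓ (u = 2 - ⅙*10 = 2 - 5/3 = ⅓ ≈ 0.33333)
P(L) = 2*L
m = 4 - √26 (m = 4 - √(35 - 9) = 4 - √26 ≈ -1.0990)
(P(b(8, u)) - 46860)*(Y*(m + 53) - 8219) = (2*8 - 46860)*(-43*((4 - √26) + 53) - 8219) = (16 - 46860)*(-43*(57 - √26) - 8219) = -46844*((-2451 + 43*√26) - 8219) = -46844*(-10670 + 43*√26) = 499825480 - 2014292*√26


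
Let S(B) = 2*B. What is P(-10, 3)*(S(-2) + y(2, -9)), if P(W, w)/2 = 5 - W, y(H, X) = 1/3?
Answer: -110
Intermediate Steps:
y(H, X) = 1/3
P(W, w) = 10 - 2*W (P(W, w) = 2*(5 - W) = 10 - 2*W)
P(-10, 3)*(S(-2) + y(2, -9)) = (10 - 2*(-10))*(2*(-2) + 1/3) = (10 + 20)*(-4 + 1/3) = 30*(-11/3) = -110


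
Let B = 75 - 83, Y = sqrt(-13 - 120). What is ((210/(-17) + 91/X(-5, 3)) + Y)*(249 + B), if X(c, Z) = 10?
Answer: -133273/170 + 241*I*sqrt(133) ≈ -783.96 + 2779.3*I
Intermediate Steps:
Y = I*sqrt(133) (Y = sqrt(-133) = I*sqrt(133) ≈ 11.533*I)
B = -8
((210/(-17) + 91/X(-5, 3)) + Y)*(249 + B) = ((210/(-17) + 91/10) + I*sqrt(133))*(249 - 8) = ((210*(-1/17) + 91*(1/10)) + I*sqrt(133))*241 = ((-210/17 + 91/10) + I*sqrt(133))*241 = (-553/170 + I*sqrt(133))*241 = -133273/170 + 241*I*sqrt(133)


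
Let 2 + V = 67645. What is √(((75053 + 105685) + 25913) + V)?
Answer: √274294 ≈ 523.73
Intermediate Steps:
V = 67643 (V = -2 + 67645 = 67643)
√(((75053 + 105685) + 25913) + V) = √(((75053 + 105685) + 25913) + 67643) = √((180738 + 25913) + 67643) = √(206651 + 67643) = √274294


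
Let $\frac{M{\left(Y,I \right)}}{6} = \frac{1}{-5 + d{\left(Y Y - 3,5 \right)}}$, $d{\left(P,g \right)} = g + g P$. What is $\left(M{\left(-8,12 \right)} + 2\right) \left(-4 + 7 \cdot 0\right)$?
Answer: $- \frac{2464}{305} \approx -8.0787$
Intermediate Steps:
$d{\left(P,g \right)} = g + P g$
$M{\left(Y,I \right)} = \frac{6}{-15 + 5 Y^{2}}$ ($M{\left(Y,I \right)} = \frac{6}{-5 + 5 \left(1 + \left(Y Y - 3\right)\right)} = \frac{6}{-5 + 5 \left(1 + \left(Y^{2} - 3\right)\right)} = \frac{6}{-5 + 5 \left(1 + \left(-3 + Y^{2}\right)\right)} = \frac{6}{-5 + 5 \left(-2 + Y^{2}\right)} = \frac{6}{-5 + \left(-10 + 5 Y^{2}\right)} = \frac{6}{-15 + 5 Y^{2}}$)
$\left(M{\left(-8,12 \right)} + 2\right) \left(-4 + 7 \cdot 0\right) = \left(\frac{6}{5 \left(-3 + \left(-8\right)^{2}\right)} + 2\right) \left(-4 + 7 \cdot 0\right) = \left(\frac{6}{5 \left(-3 + 64\right)} + 2\right) \left(-4 + 0\right) = \left(\frac{6}{5 \cdot 61} + 2\right) \left(-4\right) = \left(\frac{6}{5} \cdot \frac{1}{61} + 2\right) \left(-4\right) = \left(\frac{6}{305} + 2\right) \left(-4\right) = \frac{616}{305} \left(-4\right) = - \frac{2464}{305}$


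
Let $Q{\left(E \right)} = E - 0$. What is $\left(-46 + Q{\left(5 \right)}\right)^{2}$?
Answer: $1681$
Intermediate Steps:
$Q{\left(E \right)} = E$ ($Q{\left(E \right)} = E + 0 = E$)
$\left(-46 + Q{\left(5 \right)}\right)^{2} = \left(-46 + 5\right)^{2} = \left(-41\right)^{2} = 1681$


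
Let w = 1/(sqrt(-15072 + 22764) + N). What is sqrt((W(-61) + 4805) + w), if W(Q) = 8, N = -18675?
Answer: sqrt(89882774 - 9626*sqrt(1923))/sqrt(18675 - 2*sqrt(1923)) ≈ 69.376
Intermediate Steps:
w = 1/(-18675 + 2*sqrt(1923)) (w = 1/(sqrt(-15072 + 22764) - 18675) = 1/(sqrt(7692) - 18675) = 1/(2*sqrt(1923) - 18675) = 1/(-18675 + 2*sqrt(1923)) ≈ -5.3800e-5)
sqrt((W(-61) + 4805) + w) = sqrt((8 + 4805) + (-6225/116249311 - 2*sqrt(1923)/348747933)) = sqrt(4813 + (-6225/116249311 - 2*sqrt(1923)/348747933)) = sqrt(559507927618/116249311 - 2*sqrt(1923)/348747933)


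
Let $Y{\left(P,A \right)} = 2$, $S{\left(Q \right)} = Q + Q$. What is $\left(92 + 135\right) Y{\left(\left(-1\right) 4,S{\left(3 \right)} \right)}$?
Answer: $454$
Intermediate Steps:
$S{\left(Q \right)} = 2 Q$
$\left(92 + 135\right) Y{\left(\left(-1\right) 4,S{\left(3 \right)} \right)} = \left(92 + 135\right) 2 = 227 \cdot 2 = 454$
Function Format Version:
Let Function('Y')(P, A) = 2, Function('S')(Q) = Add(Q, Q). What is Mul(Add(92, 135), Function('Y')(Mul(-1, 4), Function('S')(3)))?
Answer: 454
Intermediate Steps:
Function('S')(Q) = Mul(2, Q)
Mul(Add(92, 135), Function('Y')(Mul(-1, 4), Function('S')(3))) = Mul(Add(92, 135), 2) = Mul(227, 2) = 454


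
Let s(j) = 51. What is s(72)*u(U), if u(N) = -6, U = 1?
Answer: -306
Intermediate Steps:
s(72)*u(U) = 51*(-6) = -306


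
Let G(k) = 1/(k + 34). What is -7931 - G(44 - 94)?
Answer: -126895/16 ≈ -7930.9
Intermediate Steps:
G(k) = 1/(34 + k)
-7931 - G(44 - 94) = -7931 - 1/(34 + (44 - 94)) = -7931 - 1/(34 - 50) = -7931 - 1/(-16) = -7931 - 1*(-1/16) = -7931 + 1/16 = -126895/16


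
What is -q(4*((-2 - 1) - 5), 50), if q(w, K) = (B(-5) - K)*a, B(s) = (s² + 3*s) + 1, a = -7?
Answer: -273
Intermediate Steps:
B(s) = 1 + s² + 3*s
q(w, K) = -77 + 7*K (q(w, K) = ((1 + (-5)² + 3*(-5)) - K)*(-7) = ((1 + 25 - 15) - K)*(-7) = (11 - K)*(-7) = -77 + 7*K)
-q(4*((-2 - 1) - 5), 50) = -(-77 + 7*50) = -(-77 + 350) = -1*273 = -273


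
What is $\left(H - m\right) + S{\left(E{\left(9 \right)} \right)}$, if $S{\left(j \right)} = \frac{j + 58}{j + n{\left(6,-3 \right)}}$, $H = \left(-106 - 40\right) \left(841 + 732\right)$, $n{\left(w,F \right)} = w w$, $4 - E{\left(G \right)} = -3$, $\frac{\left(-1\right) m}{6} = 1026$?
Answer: $- \frac{9610521}{43} \approx -2.235 \cdot 10^{5}$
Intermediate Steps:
$m = -6156$ ($m = \left(-6\right) 1026 = -6156$)
$E{\left(G \right)} = 7$ ($E{\left(G \right)} = 4 - -3 = 4 + 3 = 7$)
$n{\left(w,F \right)} = w^{2}$
$H = -229658$ ($H = \left(-146\right) 1573 = -229658$)
$S{\left(j \right)} = \frac{58 + j}{36 + j}$ ($S{\left(j \right)} = \frac{j + 58}{j + 6^{2}} = \frac{58 + j}{j + 36} = \frac{58 + j}{36 + j}$)
$\left(H - m\right) + S{\left(E{\left(9 \right)} \right)} = \left(-229658 - -6156\right) + \frac{58 + 7}{36 + 7} = \left(-229658 + 6156\right) + \frac{1}{43} \cdot 65 = -223502 + \frac{1}{43} \cdot 65 = -223502 + \frac{65}{43} = - \frac{9610521}{43}$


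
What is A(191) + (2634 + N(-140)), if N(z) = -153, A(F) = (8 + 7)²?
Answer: 2706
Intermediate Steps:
A(F) = 225 (A(F) = 15² = 225)
A(191) + (2634 + N(-140)) = 225 + (2634 - 153) = 225 + 2481 = 2706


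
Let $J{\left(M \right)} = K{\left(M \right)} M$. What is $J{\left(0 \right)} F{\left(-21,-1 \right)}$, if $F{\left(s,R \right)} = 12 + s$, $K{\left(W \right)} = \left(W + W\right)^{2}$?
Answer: $0$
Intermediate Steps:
$K{\left(W \right)} = 4 W^{2}$ ($K{\left(W \right)} = \left(2 W\right)^{2} = 4 W^{2}$)
$J{\left(M \right)} = 4 M^{3}$ ($J{\left(M \right)} = 4 M^{2} M = 4 M^{3}$)
$J{\left(0 \right)} F{\left(-21,-1 \right)} = 4 \cdot 0^{3} \left(12 - 21\right) = 4 \cdot 0 \left(-9\right) = 0 \left(-9\right) = 0$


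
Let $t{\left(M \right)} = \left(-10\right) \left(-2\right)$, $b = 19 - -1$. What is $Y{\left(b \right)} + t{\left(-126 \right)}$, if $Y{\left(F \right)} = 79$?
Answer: $99$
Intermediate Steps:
$b = 20$ ($b = 19 + 1 = 20$)
$t{\left(M \right)} = 20$
$Y{\left(b \right)} + t{\left(-126 \right)} = 79 + 20 = 99$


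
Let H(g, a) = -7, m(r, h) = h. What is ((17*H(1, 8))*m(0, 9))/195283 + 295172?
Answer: 57642072605/195283 ≈ 2.9517e+5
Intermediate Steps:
((17*H(1, 8))*m(0, 9))/195283 + 295172 = ((17*(-7))*9)/195283 + 295172 = -119*9*(1/195283) + 295172 = -1071*1/195283 + 295172 = -1071/195283 + 295172 = 57642072605/195283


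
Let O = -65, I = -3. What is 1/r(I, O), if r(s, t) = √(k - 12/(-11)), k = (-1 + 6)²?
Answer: √3157/287 ≈ 0.19577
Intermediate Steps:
k = 25 (k = 5² = 25)
r(s, t) = √3157/11 (r(s, t) = √(25 - 12/(-11)) = √(25 - 12*(-1/11)) = √(25 + 12/11) = √(287/11) = √3157/11)
1/r(I, O) = 1/(√3157/11) = √3157/287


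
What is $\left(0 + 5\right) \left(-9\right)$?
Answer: $-45$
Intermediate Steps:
$\left(0 + 5\right) \left(-9\right) = 5 \left(-9\right) = -45$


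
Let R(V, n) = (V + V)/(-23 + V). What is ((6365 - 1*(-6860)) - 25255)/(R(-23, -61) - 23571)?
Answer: 1203/2357 ≈ 0.51039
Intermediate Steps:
R(V, n) = 2*V/(-23 + V) (R(V, n) = (2*V)/(-23 + V) = 2*V/(-23 + V))
((6365 - 1*(-6860)) - 25255)/(R(-23, -61) - 23571) = ((6365 - 1*(-6860)) - 25255)/(2*(-23)/(-23 - 23) - 23571) = ((6365 + 6860) - 25255)/(2*(-23)/(-46) - 23571) = (13225 - 25255)/(2*(-23)*(-1/46) - 23571) = -12030/(1 - 23571) = -12030/(-23570) = -12030*(-1/23570) = 1203/2357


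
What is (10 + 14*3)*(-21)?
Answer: -1092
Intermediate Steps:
(10 + 14*3)*(-21) = (10 + 42)*(-21) = 52*(-21) = -1092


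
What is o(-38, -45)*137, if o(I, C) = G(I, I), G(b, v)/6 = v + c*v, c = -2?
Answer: 31236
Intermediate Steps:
G(b, v) = -6*v (G(b, v) = 6*(v - 2*v) = 6*(-v) = -6*v)
o(I, C) = -6*I
o(-38, -45)*137 = -6*(-38)*137 = 228*137 = 31236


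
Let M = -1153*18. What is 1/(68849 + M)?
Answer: 1/48095 ≈ 2.0792e-5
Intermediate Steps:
M = -20754
1/(68849 + M) = 1/(68849 - 20754) = 1/48095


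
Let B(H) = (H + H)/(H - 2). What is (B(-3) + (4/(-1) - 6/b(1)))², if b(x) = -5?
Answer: 64/25 ≈ 2.5600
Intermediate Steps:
B(H) = 2*H/(-2 + H) (B(H) = (2*H)/(-2 + H) = 2*H/(-2 + H))
(B(-3) + (4/(-1) - 6/b(1)))² = (2*(-3)/(-2 - 3) + (4/(-1) - 6/(-5)))² = (2*(-3)/(-5) + (4*(-1) - 6*(-⅕)))² = (2*(-3)*(-⅕) + (-4 + 6/5))² = (6/5 - 14/5)² = (-8/5)² = 64/25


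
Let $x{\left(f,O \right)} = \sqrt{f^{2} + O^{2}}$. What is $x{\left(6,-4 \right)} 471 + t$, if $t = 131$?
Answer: $131 + 942 \sqrt{13} \approx 3527.4$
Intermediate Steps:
$x{\left(f,O \right)} = \sqrt{O^{2} + f^{2}}$
$x{\left(6,-4 \right)} 471 + t = \sqrt{\left(-4\right)^{2} + 6^{2}} \cdot 471 + 131 = \sqrt{16 + 36} \cdot 471 + 131 = \sqrt{52} \cdot 471 + 131 = 2 \sqrt{13} \cdot 471 + 131 = 942 \sqrt{13} + 131 = 131 + 942 \sqrt{13}$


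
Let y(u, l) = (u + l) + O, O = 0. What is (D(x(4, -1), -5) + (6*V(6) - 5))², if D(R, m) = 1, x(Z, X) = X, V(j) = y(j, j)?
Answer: 4624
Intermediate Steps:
y(u, l) = l + u (y(u, l) = (u + l) + 0 = (l + u) + 0 = l + u)
V(j) = 2*j (V(j) = j + j = 2*j)
(D(x(4, -1), -5) + (6*V(6) - 5))² = (1 + (6*(2*6) - 5))² = (1 + (6*12 - 5))² = (1 + (72 - 5))² = (1 + 67)² = 68² = 4624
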